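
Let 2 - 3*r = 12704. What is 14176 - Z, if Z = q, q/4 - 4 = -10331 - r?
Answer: 38548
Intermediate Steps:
r = -4234 (r = 2/3 - 1/3*12704 = 2/3 - 12704/3 = -4234)
q = -24372 (q = 16 + 4*(-10331 - 1*(-4234)) = 16 + 4*(-10331 + 4234) = 16 + 4*(-6097) = 16 - 24388 = -24372)
Z = -24372
14176 - Z = 14176 - 1*(-24372) = 14176 + 24372 = 38548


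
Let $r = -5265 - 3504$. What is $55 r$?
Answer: $-482295$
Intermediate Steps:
$r = -8769$ ($r = -5265 - 3504 = -8769$)
$55 r = 55 \left(-8769\right) = -482295$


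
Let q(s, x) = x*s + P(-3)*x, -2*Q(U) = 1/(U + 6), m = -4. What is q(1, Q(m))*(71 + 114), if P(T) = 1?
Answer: -185/2 ≈ -92.500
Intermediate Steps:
Q(U) = -1/(2*(6 + U)) (Q(U) = -1/(2*(U + 6)) = -1/(2*(6 + U)))
q(s, x) = x + s*x (q(s, x) = x*s + 1*x = s*x + x = x + s*x)
q(1, Q(m))*(71 + 114) = ((-1/(12 + 2*(-4)))*(1 + 1))*(71 + 114) = (-1/(12 - 8)*2)*185 = (-1/4*2)*185 = (-1*1/4*2)*185 = -1/4*2*185 = -1/2*185 = -185/2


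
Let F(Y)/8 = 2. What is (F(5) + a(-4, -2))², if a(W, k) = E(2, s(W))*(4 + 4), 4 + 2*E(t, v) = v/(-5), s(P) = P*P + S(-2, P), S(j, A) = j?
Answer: 3136/25 ≈ 125.44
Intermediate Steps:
F(Y) = 16 (F(Y) = 8*2 = 16)
s(P) = -2 + P² (s(P) = P*P - 2 = P² - 2 = -2 + P²)
E(t, v) = -2 - v/10 (E(t, v) = -2 + (v/(-5))/2 = -2 + (v*(-⅕))/2 = -2 + (-v/5)/2 = -2 - v/10)
a(W, k) = -72/5 - 4*W²/5 (a(W, k) = (-2 - (-2 + W²)/10)*(4 + 4) = (-2 + (⅕ - W²/10))*8 = (-9/5 - W²/10)*8 = -72/5 - 4*W²/5)
(F(5) + a(-4, -2))² = (16 + (-72/5 - ⅘*(-4)²))² = (16 + (-72/5 - ⅘*16))² = (16 + (-72/5 - 64/5))² = (16 - 136/5)² = (-56/5)² = 3136/25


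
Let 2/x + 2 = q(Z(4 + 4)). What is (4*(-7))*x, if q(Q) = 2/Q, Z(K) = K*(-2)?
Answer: 448/17 ≈ 26.353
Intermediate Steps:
Z(K) = -2*K
x = -16/17 (x = 2/(-2 + 2/((-2*(4 + 4)))) = 2/(-2 + 2/((-2*8))) = 2/(-2 + 2/(-16)) = 2/(-2 + 2*(-1/16)) = 2/(-2 - 1/8) = 2/(-17/8) = 2*(-8/17) = -16/17 ≈ -0.94118)
(4*(-7))*x = (4*(-7))*(-16/17) = -28*(-16/17) = 448/17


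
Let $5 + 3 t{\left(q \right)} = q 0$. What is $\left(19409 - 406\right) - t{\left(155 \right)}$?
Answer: $\frac{57014}{3} \approx 19005.0$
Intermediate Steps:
$t{\left(q \right)} = - \frac{5}{3}$ ($t{\left(q \right)} = - \frac{5}{3} + \frac{q 0}{3} = - \frac{5}{3} + \frac{1}{3} \cdot 0 = - \frac{5}{3} + 0 = - \frac{5}{3}$)
$\left(19409 - 406\right) - t{\left(155 \right)} = \left(19409 - 406\right) - - \frac{5}{3} = 19003 + \frac{5}{3} = \frac{57014}{3}$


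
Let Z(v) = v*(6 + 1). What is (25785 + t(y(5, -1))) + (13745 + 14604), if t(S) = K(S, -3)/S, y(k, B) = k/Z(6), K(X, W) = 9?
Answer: 271048/5 ≈ 54210.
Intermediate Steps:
Z(v) = 7*v (Z(v) = v*7 = 7*v)
y(k, B) = k/42 (y(k, B) = k/((7*6)) = k/42)
t(S) = 9/S
(25785 + t(y(5, -1))) + (13745 + 14604) = (25785 + 9/(((1/42)*5))) + (13745 + 14604) = (25785 + 9/(5/42)) + 28349 = (25785 + 9*(42/5)) + 28349 = (25785 + 378/5) + 28349 = 129303/5 + 28349 = 271048/5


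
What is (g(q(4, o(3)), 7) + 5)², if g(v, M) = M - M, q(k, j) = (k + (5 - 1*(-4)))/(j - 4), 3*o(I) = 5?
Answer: 25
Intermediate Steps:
o(I) = 5/3 (o(I) = (⅓)*5 = 5/3)
q(k, j) = (9 + k)/(-4 + j) (q(k, j) = (k + (5 + 4))/(-4 + j) = (k + 9)/(-4 + j) = (9 + k)/(-4 + j))
g(v, M) = 0
(g(q(4, o(3)), 7) + 5)² = (0 + 5)² = 5² = 25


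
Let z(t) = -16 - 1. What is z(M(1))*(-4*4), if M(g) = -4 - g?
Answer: 272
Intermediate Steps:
z(t) = -17
z(M(1))*(-4*4) = -(-68)*4 = -17*(-16) = 272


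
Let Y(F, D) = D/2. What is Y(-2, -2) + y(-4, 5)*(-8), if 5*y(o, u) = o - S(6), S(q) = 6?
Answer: 15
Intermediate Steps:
Y(F, D) = D/2 (Y(F, D) = D*(½) = D/2)
y(o, u) = -6/5 + o/5 (y(o, u) = (o - 1*6)/5 = (o - 6)/5 = (-6 + o)/5 = -6/5 + o/5)
Y(-2, -2) + y(-4, 5)*(-8) = (½)*(-2) + (-6/5 + (⅕)*(-4))*(-8) = -1 + (-6/5 - ⅘)*(-8) = -1 - 2*(-8) = -1 + 16 = 15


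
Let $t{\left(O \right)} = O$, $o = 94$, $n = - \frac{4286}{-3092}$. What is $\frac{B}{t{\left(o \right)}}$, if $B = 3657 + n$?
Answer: $\frac{5655865}{145324} \approx 38.919$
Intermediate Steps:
$n = \frac{2143}{1546}$ ($n = \left(-4286\right) \left(- \frac{1}{3092}\right) = \frac{2143}{1546} \approx 1.3862$)
$B = \frac{5655865}{1546}$ ($B = 3657 + \frac{2143}{1546} = \frac{5655865}{1546} \approx 3658.4$)
$\frac{B}{t{\left(o \right)}} = \frac{5655865}{1546 \cdot 94} = \frac{5655865}{1546} \cdot \frac{1}{94} = \frac{5655865}{145324}$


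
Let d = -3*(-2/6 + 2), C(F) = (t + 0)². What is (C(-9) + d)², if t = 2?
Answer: 1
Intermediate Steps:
C(F) = 4 (C(F) = (2 + 0)² = 2² = 4)
d = -5 (d = -3*(-2*⅙ + 2) = -3*(-⅓ + 2) = -3*5/3 = -5)
(C(-9) + d)² = (4 - 5)² = (-1)² = 1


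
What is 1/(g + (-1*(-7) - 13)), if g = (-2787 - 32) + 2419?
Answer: -1/406 ≈ -0.0024631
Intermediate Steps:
g = -400 (g = -2819 + 2419 = -400)
1/(g + (-1*(-7) - 13)) = 1/(-400 + (-1*(-7) - 13)) = 1/(-400 + (7 - 13)) = 1/(-400 - 6) = 1/(-406) = -1/406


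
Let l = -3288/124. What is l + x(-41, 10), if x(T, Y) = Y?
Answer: -512/31 ≈ -16.516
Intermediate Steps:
l = -822/31 (l = -3288*1/124 = -822/31 ≈ -26.516)
l + x(-41, 10) = -822/31 + 10 = -512/31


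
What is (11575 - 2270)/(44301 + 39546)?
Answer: 9305/83847 ≈ 0.11098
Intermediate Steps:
(11575 - 2270)/(44301 + 39546) = 9305/83847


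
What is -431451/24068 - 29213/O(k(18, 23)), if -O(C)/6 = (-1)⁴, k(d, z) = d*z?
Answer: 350254889/72204 ≈ 4850.9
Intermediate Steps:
O(C) = -6 (O(C) = -6*(-1)⁴ = -6*1 = -6)
-431451/24068 - 29213/O(k(18, 23)) = -431451/24068 - 29213/(-6) = -431451*1/24068 - 29213*(-⅙) = -431451/24068 + 29213/6 = 350254889/72204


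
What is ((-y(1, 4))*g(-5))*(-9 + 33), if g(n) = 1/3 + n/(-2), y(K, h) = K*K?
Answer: -68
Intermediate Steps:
y(K, h) = K²
g(n) = ⅓ - n/2 (g(n) = 1*(⅓) + n*(-½) = ⅓ - n/2)
((-y(1, 4))*g(-5))*(-9 + 33) = ((-1*1²)*(⅓ - ½*(-5)))*(-9 + 33) = ((-1*1)*(⅓ + 5/2))*24 = -1*17/6*24 = -17/6*24 = -68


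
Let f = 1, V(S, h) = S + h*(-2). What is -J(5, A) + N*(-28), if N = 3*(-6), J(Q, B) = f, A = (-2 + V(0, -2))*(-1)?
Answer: 503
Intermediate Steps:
V(S, h) = S - 2*h
A = -2 (A = (-2 + (0 - 2*(-2)))*(-1) = (-2 + (0 + 4))*(-1) = (-2 + 4)*(-1) = 2*(-1) = -2)
J(Q, B) = 1
N = -18
-J(5, A) + N*(-28) = -1*1 - 18*(-28) = -1 + 504 = 503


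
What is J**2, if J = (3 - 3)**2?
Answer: 0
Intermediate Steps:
J = 0 (J = 0**2 = 0)
J**2 = 0**2 = 0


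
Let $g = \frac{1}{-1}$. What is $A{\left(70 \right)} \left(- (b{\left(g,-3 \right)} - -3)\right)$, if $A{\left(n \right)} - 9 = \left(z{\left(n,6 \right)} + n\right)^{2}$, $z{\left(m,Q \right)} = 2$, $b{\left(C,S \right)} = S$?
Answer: $0$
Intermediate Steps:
$g = -1$
$A{\left(n \right)} = 9 + \left(2 + n\right)^{2}$
$A{\left(70 \right)} \left(- (b{\left(g,-3 \right)} - -3)\right) = \left(9 + \left(2 + 70\right)^{2}\right) \left(- (-3 - -3)\right) = \left(9 + 72^{2}\right) \left(- (-3 + 3)\right) = \left(9 + 5184\right) \left(\left(-1\right) 0\right) = 5193 \cdot 0 = 0$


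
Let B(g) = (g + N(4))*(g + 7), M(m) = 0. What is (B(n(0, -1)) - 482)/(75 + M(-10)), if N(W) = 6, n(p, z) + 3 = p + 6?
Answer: -392/75 ≈ -5.2267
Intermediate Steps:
n(p, z) = 3 + p (n(p, z) = -3 + (p + 6) = -3 + (6 + p) = 3 + p)
B(g) = (6 + g)*(7 + g) (B(g) = (g + 6)*(g + 7) = (6 + g)*(7 + g))
(B(n(0, -1)) - 482)/(75 + M(-10)) = ((42 + (3 + 0)² + 13*(3 + 0)) - 482)/(75 + 0) = ((42 + 3² + 13*3) - 482)/75 = ((42 + 9 + 39) - 482)*(1/75) = (90 - 482)*(1/75) = -392*1/75 = -392/75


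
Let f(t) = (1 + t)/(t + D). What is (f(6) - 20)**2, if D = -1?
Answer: 8649/25 ≈ 345.96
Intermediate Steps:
f(t) = (1 + t)/(-1 + t) (f(t) = (1 + t)/(t - 1) = (1 + t)/(-1 + t))
(f(6) - 20)**2 = ((1 + 6)/(-1 + 6) - 20)**2 = (7/5 - 20)**2 = (-93/5)**2 = 8649/25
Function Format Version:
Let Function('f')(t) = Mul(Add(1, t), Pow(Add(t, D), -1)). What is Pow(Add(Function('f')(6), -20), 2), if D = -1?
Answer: Rational(8649, 25) ≈ 345.96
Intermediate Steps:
Function('f')(t) = Mul(Pow(Add(-1, t), -1), Add(1, t)) (Function('f')(t) = Mul(Add(1, t), Pow(Add(t, -1), -1)) = Mul(Add(1, t), Pow(Add(-1, t), -1)) = Mul(Pow(Add(-1, t), -1), Add(1, t)))
Pow(Add(Function('f')(6), -20), 2) = Pow(Add(Mul(Pow(Add(-1, 6), -1), Add(1, 6)), -20), 2) = Pow(Add(Mul(Pow(5, -1), 7), -20), 2) = Pow(Add(Mul(Rational(1, 5), 7), -20), 2) = Pow(Add(Rational(7, 5), -20), 2) = Pow(Rational(-93, 5), 2) = Rational(8649, 25)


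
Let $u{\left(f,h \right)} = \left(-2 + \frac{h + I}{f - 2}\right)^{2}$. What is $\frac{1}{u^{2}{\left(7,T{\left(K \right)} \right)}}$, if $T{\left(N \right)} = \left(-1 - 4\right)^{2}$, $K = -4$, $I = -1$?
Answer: $\frac{625}{38416} \approx 0.016269$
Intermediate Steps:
$T{\left(N \right)} = 25$ ($T{\left(N \right)} = \left(-5\right)^{2} = 25$)
$u{\left(f,h \right)} = \left(-2 + \frac{-1 + h}{-2 + f}\right)^{2}$ ($u{\left(f,h \right)} = \left(-2 + \frac{h - 1}{f - 2}\right)^{2} = \left(-2 + \frac{-1 + h}{-2 + f}\right)^{2}$)
$\frac{1}{u^{2}{\left(7,T{\left(K \right)} \right)}} = \frac{1}{\left(\frac{\left(3 + 25 - 14\right)^{2}}{\left(-2 + 7\right)^{2}}\right)^{2}} = \frac{1}{\left(\frac{\left(3 + 25 - 14\right)^{2}}{25}\right)^{2}} = \frac{1}{\left(\frac{14^{2}}{25}\right)^{2}} = \frac{1}{\left(\frac{1}{25} \cdot 196\right)^{2}} = \frac{1}{\left(\frac{196}{25}\right)^{2}} = \frac{1}{\frac{38416}{625}} = \frac{625}{38416}$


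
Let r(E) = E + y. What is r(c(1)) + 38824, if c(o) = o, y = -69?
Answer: 38756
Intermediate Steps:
r(E) = -69 + E (r(E) = E - 69 = -69 + E)
r(c(1)) + 38824 = (-69 + 1) + 38824 = -68 + 38824 = 38756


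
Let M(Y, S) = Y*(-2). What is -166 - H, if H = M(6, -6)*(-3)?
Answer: -202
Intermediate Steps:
M(Y, S) = -2*Y
H = 36 (H = -2*6*(-3) = -12*(-3) = 36)
-166 - H = -166 - 1*36 = -166 - 36 = -202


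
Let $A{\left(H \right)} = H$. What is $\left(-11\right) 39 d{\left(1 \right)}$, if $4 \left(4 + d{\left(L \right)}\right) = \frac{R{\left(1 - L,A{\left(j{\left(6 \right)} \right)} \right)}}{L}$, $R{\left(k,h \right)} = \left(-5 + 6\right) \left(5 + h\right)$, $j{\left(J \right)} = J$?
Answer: $\frac{2145}{4} \approx 536.25$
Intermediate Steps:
$R{\left(k,h \right)} = 5 + h$ ($R{\left(k,h \right)} = 1 \left(5 + h\right) = 5 + h$)
$d{\left(L \right)} = -4 + \frac{11}{4 L}$ ($d{\left(L \right)} = -4 + \frac{\left(5 + 6\right) \frac{1}{L}}{4} = -4 + \frac{11 \frac{1}{L}}{4} = -4 + \frac{11}{4 L}$)
$\left(-11\right) 39 d{\left(1 \right)} = \left(-11\right) 39 \left(-4 + \frac{11}{4 \cdot 1}\right) = - 429 \left(-4 + \frac{11}{4} \cdot 1\right) = - 429 \left(-4 + \frac{11}{4}\right) = \left(-429\right) \left(- \frac{5}{4}\right) = \frac{2145}{4}$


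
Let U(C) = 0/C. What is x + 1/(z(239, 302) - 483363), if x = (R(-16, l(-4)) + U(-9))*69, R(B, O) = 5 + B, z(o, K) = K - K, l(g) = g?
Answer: -366872518/483363 ≈ -759.00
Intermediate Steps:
z(o, K) = 0
U(C) = 0
x = -759 (x = ((5 - 16) + 0)*69 = (-11 + 0)*69 = -11*69 = -759)
x + 1/(z(239, 302) - 483363) = -759 + 1/(0 - 483363) = -759 + 1/(-483363) = -759 - 1/483363 = -366872518/483363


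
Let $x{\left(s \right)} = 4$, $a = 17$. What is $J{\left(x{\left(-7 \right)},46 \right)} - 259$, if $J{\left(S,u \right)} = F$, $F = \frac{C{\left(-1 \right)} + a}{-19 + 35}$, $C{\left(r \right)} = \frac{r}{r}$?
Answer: $- \frac{2063}{8} \approx -257.88$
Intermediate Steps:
$C{\left(r \right)} = 1$
$F = \frac{9}{8}$ ($F = \frac{1 + 17}{-19 + 35} = \frac{18}{16} = 18 \cdot \frac{1}{16} = \frac{9}{8} \approx 1.125$)
$J{\left(S,u \right)} = \frac{9}{8}$
$J{\left(x{\left(-7 \right)},46 \right)} - 259 = \frac{9}{8} - 259 = - \frac{2063}{8}$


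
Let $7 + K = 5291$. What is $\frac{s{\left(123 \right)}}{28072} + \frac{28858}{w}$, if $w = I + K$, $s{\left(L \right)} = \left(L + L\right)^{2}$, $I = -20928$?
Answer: $\frac{4269079}{13723699} \approx 0.31107$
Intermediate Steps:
$K = 5284$ ($K = -7 + 5291 = 5284$)
$s{\left(L \right)} = 4 L^{2}$ ($s{\left(L \right)} = \left(2 L\right)^{2} = 4 L^{2}$)
$w = -15644$ ($w = -20928 + 5284 = -15644$)
$\frac{s{\left(123 \right)}}{28072} + \frac{28858}{w} = \frac{4 \cdot 123^{2}}{28072} + \frac{28858}{-15644} = 4 \cdot 15129 \cdot \frac{1}{28072} + 28858 \left(- \frac{1}{15644}\right) = 60516 \cdot \frac{1}{28072} - \frac{14429}{7822} = \frac{15129}{7018} - \frac{14429}{7822} = \frac{4269079}{13723699}$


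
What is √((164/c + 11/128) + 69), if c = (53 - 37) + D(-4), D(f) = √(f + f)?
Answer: √2*√((81240 + 8843*I*√2)/(8 + I*√2))/16 ≈ 8.8902 - 0.09882*I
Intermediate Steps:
D(f) = √2*√f (D(f) = √(2*f) = √2*√f)
c = 16 + 2*I*√2 (c = (53 - 37) + √2*√(-4) = 16 + √2*(2*I) = 16 + 2*I*√2 ≈ 16.0 + 2.8284*I)
√((164/c + 11/128) + 69) = √((164/(16 + 2*I*√2) + 11/128) + 69) = √((11/128 + 164/(16 + 2*I*√2)) + 69) = √(8843/128 + 164/(16 + 2*I*√2))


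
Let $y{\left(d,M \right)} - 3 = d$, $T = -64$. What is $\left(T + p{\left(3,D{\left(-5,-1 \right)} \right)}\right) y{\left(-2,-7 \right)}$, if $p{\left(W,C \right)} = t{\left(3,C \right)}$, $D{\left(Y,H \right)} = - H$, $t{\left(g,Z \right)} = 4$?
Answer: $-60$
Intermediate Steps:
$y{\left(d,M \right)} = 3 + d$
$p{\left(W,C \right)} = 4$
$\left(T + p{\left(3,D{\left(-5,-1 \right)} \right)}\right) y{\left(-2,-7 \right)} = \left(-64 + 4\right) \left(3 - 2\right) = \left(-60\right) 1 = -60$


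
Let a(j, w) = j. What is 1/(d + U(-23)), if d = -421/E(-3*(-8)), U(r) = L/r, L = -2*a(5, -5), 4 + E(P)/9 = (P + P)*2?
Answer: -828/61 ≈ -13.574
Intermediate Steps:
E(P) = -36 + 36*P (E(P) = -36 + 9*((P + P)*2) = -36 + 9*((2*P)*2) = -36 + 9*(4*P) = -36 + 36*P)
L = -10 (L = -2*5 = -10)
U(r) = -10/r
d = -421/828 (d = -421/(-36 + 36*(-3*(-8))) = -421/(-36 + 36*24) = -421/(-36 + 864) = -421/828 ≈ -0.50845)
1/(d + U(-23)) = 1/(-421/828 - 10/(-23)) = 1/(-421/828 - 10*(-1/23)) = 1/(-421/828 + 10/23) = 1/(-61/828) = -828/61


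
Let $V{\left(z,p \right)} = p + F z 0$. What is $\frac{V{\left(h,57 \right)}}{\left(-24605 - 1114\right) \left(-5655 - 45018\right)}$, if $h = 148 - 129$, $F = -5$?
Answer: $\frac{1}{22864191} \approx 4.3737 \cdot 10^{-8}$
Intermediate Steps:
$h = 19$ ($h = 148 - 129 = 19$)
$V{\left(z,p \right)} = p$ ($V{\left(z,p \right)} = p + - 5 z 0 = p + 0 = p$)
$\frac{V{\left(h,57 \right)}}{\left(-24605 - 1114\right) \left(-5655 - 45018\right)} = \frac{57}{\left(-24605 - 1114\right) \left(-5655 - 45018\right)} = \frac{57}{\left(-25719\right) \left(-50673\right)} = \frac{57}{1303258887} = 57 \cdot \frac{1}{1303258887} = \frac{1}{22864191}$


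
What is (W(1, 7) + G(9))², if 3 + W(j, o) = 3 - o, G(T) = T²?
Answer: 5476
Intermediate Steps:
W(j, o) = -o (W(j, o) = -3 + (3 - o) = -o)
(W(1, 7) + G(9))² = (-1*7 + 9²)² = (-7 + 81)² = 74² = 5476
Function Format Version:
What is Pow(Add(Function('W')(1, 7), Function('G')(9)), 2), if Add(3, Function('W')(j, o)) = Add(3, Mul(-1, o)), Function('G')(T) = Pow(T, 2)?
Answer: 5476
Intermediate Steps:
Function('W')(j, o) = Mul(-1, o) (Function('W')(j, o) = Add(-3, Add(3, Mul(-1, o))) = Mul(-1, o))
Pow(Add(Function('W')(1, 7), Function('G')(9)), 2) = Pow(Add(Mul(-1, 7), Pow(9, 2)), 2) = Pow(Add(-7, 81), 2) = Pow(74, 2) = 5476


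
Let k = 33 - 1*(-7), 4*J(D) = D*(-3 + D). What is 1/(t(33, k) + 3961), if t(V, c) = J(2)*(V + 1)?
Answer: 1/3944 ≈ 0.00025355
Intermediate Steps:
J(D) = D*(-3 + D)/4 (J(D) = (D*(-3 + D))/4 = D*(-3 + D)/4)
k = 40 (k = 33 + 7 = 40)
t(V, c) = -½ - V/2 (t(V, c) = ((¼)*2*(-3 + 2))*(V + 1) = ((¼)*2*(-1))*(1 + V) = -(1 + V)/2 = -½ - V/2)
1/(t(33, k) + 3961) = 1/((-½ - ½*33) + 3961) = 1/((-½ - 33/2) + 3961) = 1/(-17 + 3961) = 1/3944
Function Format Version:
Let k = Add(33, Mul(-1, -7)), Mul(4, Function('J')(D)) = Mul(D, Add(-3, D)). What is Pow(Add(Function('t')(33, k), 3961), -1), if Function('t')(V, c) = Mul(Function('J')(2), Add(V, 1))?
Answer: Rational(1, 3944) ≈ 0.00025355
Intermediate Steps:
Function('J')(D) = Mul(Rational(1, 4), D, Add(-3, D)) (Function('J')(D) = Mul(Rational(1, 4), Mul(D, Add(-3, D))) = Mul(Rational(1, 4), D, Add(-3, D)))
k = 40 (k = Add(33, 7) = 40)
Function('t')(V, c) = Add(Rational(-1, 2), Mul(Rational(-1, 2), V)) (Function('t')(V, c) = Mul(Mul(Rational(1, 4), 2, Add(-3, 2)), Add(V, 1)) = Mul(Mul(Rational(1, 4), 2, -1), Add(1, V)) = Mul(Rational(-1, 2), Add(1, V)) = Add(Rational(-1, 2), Mul(Rational(-1, 2), V)))
Pow(Add(Function('t')(33, k), 3961), -1) = Pow(Add(Add(Rational(-1, 2), Mul(Rational(-1, 2), 33)), 3961), -1) = Pow(Add(Add(Rational(-1, 2), Rational(-33, 2)), 3961), -1) = Pow(Add(-17, 3961), -1) = Pow(3944, -1) = Rational(1, 3944)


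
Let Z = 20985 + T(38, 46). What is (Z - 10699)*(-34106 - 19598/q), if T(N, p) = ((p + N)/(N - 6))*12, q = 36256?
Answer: -12758277278045/36256 ≈ -3.5189e+8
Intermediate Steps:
T(N, p) = 12*(N + p)/(-6 + N) (T(N, p) = ((N + p)/(-6 + N))*12 = 12*(N + p)/(-6 + N))
Z = 42033/2 (Z = 20985 + 12*(38 + 46)/(-6 + 38) = 20985 + 12*84/32 = 20985 + 12*(1/32)*84 = 20985 + 63/2 = 42033/2 ≈ 21017.)
(Z - 10699)*(-34106 - 19598/q) = (42033/2 - 10699)*(-34106 - 19598/36256) = 20635*(-34106 - 19598*1/36256)/2 = 20635*(-34106 - 9799/18128)/2 = (20635/2)*(-618283367/18128) = -12758277278045/36256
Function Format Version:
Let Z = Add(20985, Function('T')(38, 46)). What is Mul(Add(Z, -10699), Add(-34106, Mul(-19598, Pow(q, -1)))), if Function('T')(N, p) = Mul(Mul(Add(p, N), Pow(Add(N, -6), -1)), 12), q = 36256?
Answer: Rational(-12758277278045, 36256) ≈ -3.5189e+8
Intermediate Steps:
Function('T')(N, p) = Mul(12, Pow(Add(-6, N), -1), Add(N, p)) (Function('T')(N, p) = Mul(Mul(Add(N, p), Pow(Add(-6, N), -1)), 12) = Mul(Mul(Pow(Add(-6, N), -1), Add(N, p)), 12) = Mul(12, Pow(Add(-6, N), -1), Add(N, p)))
Z = Rational(42033, 2) (Z = Add(20985, Mul(12, Pow(Add(-6, 38), -1), Add(38, 46))) = Add(20985, Mul(12, Pow(32, -1), 84)) = Add(20985, Mul(12, Rational(1, 32), 84)) = Add(20985, Rational(63, 2)) = Rational(42033, 2) ≈ 21017.)
Mul(Add(Z, -10699), Add(-34106, Mul(-19598, Pow(q, -1)))) = Mul(Add(Rational(42033, 2), -10699), Add(-34106, Mul(-19598, Pow(36256, -1)))) = Mul(Rational(20635, 2), Add(-34106, Mul(-19598, Rational(1, 36256)))) = Mul(Rational(20635, 2), Add(-34106, Rational(-9799, 18128))) = Mul(Rational(20635, 2), Rational(-618283367, 18128)) = Rational(-12758277278045, 36256)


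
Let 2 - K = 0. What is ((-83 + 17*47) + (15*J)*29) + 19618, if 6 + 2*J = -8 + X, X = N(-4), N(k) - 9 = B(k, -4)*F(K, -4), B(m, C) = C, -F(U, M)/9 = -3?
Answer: -8487/2 ≈ -4243.5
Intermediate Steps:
K = 2 (K = 2 - 1*0 = 2 + 0 = 2)
F(U, M) = 27 (F(U, M) = -9*(-3) = 27)
N(k) = -99 (N(k) = 9 - 4*27 = 9 - 108 = -99)
X = -99
J = -113/2 (J = -3 + (-8 - 99)/2 = -3 + (½)*(-107) = -3 - 107/2 = -113/2 ≈ -56.500)
((-83 + 17*47) + (15*J)*29) + 19618 = ((-83 + 17*47) + (15*(-113/2))*29) + 19618 = ((-83 + 799) - 1695/2*29) + 19618 = (716 - 49155/2) + 19618 = -47723/2 + 19618 = -8487/2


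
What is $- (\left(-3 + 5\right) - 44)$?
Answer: $42$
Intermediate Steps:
$- (\left(-3 + 5\right) - 44) = - (2 - 44) = \left(-1\right) \left(-42\right) = 42$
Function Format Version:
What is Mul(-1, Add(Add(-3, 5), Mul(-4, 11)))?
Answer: 42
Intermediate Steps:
Mul(-1, Add(Add(-3, 5), Mul(-4, 11))) = Mul(-1, Add(2, -44)) = Mul(-1, -42) = 42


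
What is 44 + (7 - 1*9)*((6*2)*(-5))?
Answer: 164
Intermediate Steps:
44 + (7 - 1*9)*((6*2)*(-5)) = 44 + (7 - 9)*(12*(-5)) = 44 - 2*(-60) = 44 + 120 = 164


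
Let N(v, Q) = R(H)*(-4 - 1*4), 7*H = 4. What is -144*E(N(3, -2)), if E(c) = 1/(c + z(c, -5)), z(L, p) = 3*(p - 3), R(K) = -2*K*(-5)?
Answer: 126/61 ≈ 2.0656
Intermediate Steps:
H = 4/7 (H = (1/7)*4 = 4/7 ≈ 0.57143)
R(K) = 10*K
z(L, p) = -9 + 3*p (z(L, p) = 3*(-3 + p) = -9 + 3*p)
N(v, Q) = -320/7 (N(v, Q) = (10*(4/7))*(-4 - 1*4) = 40*(-4 - 4)/7 = (40/7)*(-8) = -320/7)
E(c) = 1/(-24 + c) (E(c) = 1/(c + (-9 + 3*(-5))) = 1/(c + (-9 - 15)) = 1/(c - 24) = 1/(-24 + c))
-144*E(N(3, -2)) = -144/(-24 - 320/7) = -144/(-488/7) = -144*(-7/488) = 126/61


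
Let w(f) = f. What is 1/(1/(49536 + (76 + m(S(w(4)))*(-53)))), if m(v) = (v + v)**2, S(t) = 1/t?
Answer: 198395/4 ≈ 49599.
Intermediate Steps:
S(t) = 1/t
m(v) = 4*v**2 (m(v) = (2*v)**2 = 4*v**2)
1/(1/(49536 + (76 + m(S(w(4)))*(-53)))) = 1/(1/(49536 + (76 + (4*(1/4)**2)*(-53)))) = 1/(1/(49536 + (76 + (4*(1/16))*(-53)))) = 1/(1/(49536 + (76 + (1/4)*(-53)))) = 1/(1/(49536 + (76 - 53/4))) = 1/(1/(49536 + 251/4)) = 1/(1/(198395/4)) = 1/(4/198395) = 198395/4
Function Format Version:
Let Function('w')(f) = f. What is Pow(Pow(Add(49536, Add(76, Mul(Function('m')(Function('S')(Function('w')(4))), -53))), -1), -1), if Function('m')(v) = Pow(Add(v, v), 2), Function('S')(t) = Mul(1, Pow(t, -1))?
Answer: Rational(198395, 4) ≈ 49599.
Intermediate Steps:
Function('S')(t) = Pow(t, -1)
Function('m')(v) = Mul(4, Pow(v, 2)) (Function('m')(v) = Pow(Mul(2, v), 2) = Mul(4, Pow(v, 2)))
Pow(Pow(Add(49536, Add(76, Mul(Function('m')(Function('S')(Function('w')(4))), -53))), -1), -1) = Pow(Pow(Add(49536, Add(76, Mul(Mul(4, Pow(Pow(4, -1), 2)), -53))), -1), -1) = Pow(Pow(Add(49536, Add(76, Mul(Mul(4, Pow(Rational(1, 4), 2)), -53))), -1), -1) = Pow(Pow(Add(49536, Add(76, Mul(Mul(4, Rational(1, 16)), -53))), -1), -1) = Pow(Pow(Add(49536, Add(76, Mul(Rational(1, 4), -53))), -1), -1) = Pow(Pow(Add(49536, Add(76, Rational(-53, 4))), -1), -1) = Pow(Pow(Add(49536, Rational(251, 4)), -1), -1) = Pow(Pow(Rational(198395, 4), -1), -1) = Pow(Rational(4, 198395), -1) = Rational(198395, 4)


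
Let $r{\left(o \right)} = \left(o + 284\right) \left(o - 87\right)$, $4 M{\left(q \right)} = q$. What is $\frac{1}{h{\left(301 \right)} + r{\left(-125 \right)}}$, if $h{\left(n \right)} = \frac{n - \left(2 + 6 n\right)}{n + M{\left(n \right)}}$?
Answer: $- \frac{1505}{50736568} \approx -2.9663 \cdot 10^{-5}$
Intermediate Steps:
$M{\left(q \right)} = \frac{q}{4}$
$r{\left(o \right)} = \left(-87 + o\right) \left(284 + o\right)$ ($r{\left(o \right)} = \left(284 + o\right) \left(-87 + o\right) = \left(-87 + o\right) \left(284 + o\right)$)
$h{\left(n \right)} = \frac{4 \left(-2 - 5 n\right)}{5 n}$ ($h{\left(n \right)} = \frac{n - \left(2 + 6 n\right)}{n + \frac{n}{4}} = \frac{-2 - 5 n}{\frac{5}{4} n} = \left(-2 - 5 n\right) \frac{4}{5 n} = \frac{4 \left(-2 - 5 n\right)}{5 n}$)
$\frac{1}{h{\left(301 \right)} + r{\left(-125 \right)}} = \frac{1}{\left(-4 - \frac{8}{5 \cdot 301}\right) + \left(-24708 + \left(-125\right)^{2} + 197 \left(-125\right)\right)} = \frac{1}{\left(-4 - \frac{8}{1505}\right) - 33708} = \frac{1}{- \frac{6028}{1505} - 33708} = \frac{1}{- \frac{50736568}{1505}} = - \frac{1505}{50736568}$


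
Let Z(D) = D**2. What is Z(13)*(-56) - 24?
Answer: -9488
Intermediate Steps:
Z(13)*(-56) - 24 = 13**2*(-56) - 24 = 169*(-56) - 24 = -9464 - 24 = -9488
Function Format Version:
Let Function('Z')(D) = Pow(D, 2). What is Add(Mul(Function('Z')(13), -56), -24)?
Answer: -9488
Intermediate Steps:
Add(Mul(Function('Z')(13), -56), -24) = Add(Mul(Pow(13, 2), -56), -24) = Add(Mul(169, -56), -24) = Add(-9464, -24) = -9488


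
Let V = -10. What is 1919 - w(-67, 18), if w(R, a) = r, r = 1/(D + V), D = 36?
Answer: 49893/26 ≈ 1919.0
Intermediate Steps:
r = 1/26 (r = 1/(36 - 10) = 1/26 ≈ 0.038462)
w(R, a) = 1/26
1919 - w(-67, 18) = 1919 - 1*1/26 = 1919 - 1/26 = 49893/26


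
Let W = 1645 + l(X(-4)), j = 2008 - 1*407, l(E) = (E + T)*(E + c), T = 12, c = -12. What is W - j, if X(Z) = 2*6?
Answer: 44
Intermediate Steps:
X(Z) = 12
l(E) = (-12 + E)*(12 + E) (l(E) = (E + 12)*(E - 12) = (12 + E)*(-12 + E) = (-12 + E)*(12 + E))
j = 1601 (j = 2008 - 407 = 1601)
W = 1645 (W = 1645 + (-144 + 12**2) = 1645 + (-144 + 144) = 1645 + 0 = 1645)
W - j = 1645 - 1*1601 = 1645 - 1601 = 44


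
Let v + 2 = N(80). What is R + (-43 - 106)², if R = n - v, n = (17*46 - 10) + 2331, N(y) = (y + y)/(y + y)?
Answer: 25305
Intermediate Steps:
N(y) = 1 (N(y) = (2*y)/((2*y)) = (2*y)*(1/(2*y)) = 1)
v = -1 (v = -2 + 1 = -1)
n = 3103 (n = (782 - 10) + 2331 = 772 + 2331 = 3103)
R = 3104 (R = 3103 - 1*(-1) = 3103 + 1 = 3104)
R + (-43 - 106)² = 3104 + (-43 - 106)² = 3104 + (-149)² = 3104 + 22201 = 25305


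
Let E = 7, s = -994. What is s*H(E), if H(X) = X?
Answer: -6958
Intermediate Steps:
s*H(E) = -994*7 = -6958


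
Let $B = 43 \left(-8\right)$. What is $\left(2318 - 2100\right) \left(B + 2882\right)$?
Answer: $553284$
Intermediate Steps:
$B = -344$
$\left(2318 - 2100\right) \left(B + 2882\right) = \left(2318 - 2100\right) \left(-344 + 2882\right) = 218 \cdot 2538 = 553284$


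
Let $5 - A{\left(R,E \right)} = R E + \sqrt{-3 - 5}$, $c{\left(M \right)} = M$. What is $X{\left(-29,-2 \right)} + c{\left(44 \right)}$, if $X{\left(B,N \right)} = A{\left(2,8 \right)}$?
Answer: $33 - 2 i \sqrt{2} \approx 33.0 - 2.8284 i$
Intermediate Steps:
$A{\left(R,E \right)} = 5 - E R - 2 i \sqrt{2}$ ($A{\left(R,E \right)} = 5 - \left(R E + \sqrt{-3 - 5}\right) = 5 - \left(E R + \sqrt{-8}\right) = 5 - \left(E R + 2 i \sqrt{2}\right) = 5 - E R - 2 i \sqrt{2}$)
$X{\left(B,N \right)} = -11 - 2 i \sqrt{2}$ ($X{\left(B,N \right)} = 5 - 8 \cdot 2 - 2 i \sqrt{2} = 5 - 16 - 2 i \sqrt{2} = -11 - 2 i \sqrt{2}$)
$X{\left(-29,-2 \right)} + c{\left(44 \right)} = \left(-11 - 2 i \sqrt{2}\right) + 44 = 33 - 2 i \sqrt{2}$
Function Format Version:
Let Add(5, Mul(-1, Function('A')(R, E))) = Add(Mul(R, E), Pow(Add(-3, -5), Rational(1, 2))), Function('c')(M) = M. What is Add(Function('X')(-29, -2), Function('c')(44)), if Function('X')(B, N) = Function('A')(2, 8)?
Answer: Add(33, Mul(-2, I, Pow(2, Rational(1, 2)))) ≈ Add(33.000, Mul(-2.8284, I))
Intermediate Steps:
Function('A')(R, E) = Add(5, Mul(-1, E, R), Mul(-2, I, Pow(2, Rational(1, 2)))) (Function('A')(R, E) = Add(5, Mul(-1, Add(Mul(R, E), Pow(Add(-3, -5), Rational(1, 2))))) = Add(5, Mul(-1, Add(Mul(E, R), Pow(-8, Rational(1, 2))))) = Add(5, Mul(-1, Add(Mul(E, R), Mul(2, I, Pow(2, Rational(1, 2)))))) = Add(5, Add(Mul(-1, E, R), Mul(-2, I, Pow(2, Rational(1, 2))))) = Add(5, Mul(-1, E, R), Mul(-2, I, Pow(2, Rational(1, 2)))))
Function('X')(B, N) = Add(-11, Mul(-2, I, Pow(2, Rational(1, 2)))) (Function('X')(B, N) = Add(5, Mul(-1, 8, 2), Mul(-2, I, Pow(2, Rational(1, 2)))) = Add(5, -16, Mul(-2, I, Pow(2, Rational(1, 2)))) = Add(-11, Mul(-2, I, Pow(2, Rational(1, 2)))))
Add(Function('X')(-29, -2), Function('c')(44)) = Add(Add(-11, Mul(-2, I, Pow(2, Rational(1, 2)))), 44) = Add(33, Mul(-2, I, Pow(2, Rational(1, 2))))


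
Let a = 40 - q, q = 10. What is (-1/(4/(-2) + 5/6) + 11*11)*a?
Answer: 25590/7 ≈ 3655.7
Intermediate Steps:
a = 30 (a = 40 - 1*10 = 40 - 10 = 30)
(-1/(4/(-2) + 5/6) + 11*11)*a = (-1/(4/(-2) + 5/6) + 11*11)*30 = (-1/(4*(-½) + 5*(⅙)) + 121)*30 = (-1/(-2 + ⅚) + 121)*30 = (-1/(-7/6) + 121)*30 = (-1*(-6/7) + 121)*30 = (6/7 + 121)*30 = (853/7)*30 = 25590/7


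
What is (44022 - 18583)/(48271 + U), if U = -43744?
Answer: 25439/4527 ≈ 5.6194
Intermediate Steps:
(44022 - 18583)/(48271 + U) = (44022 - 18583)/(48271 - 43744) = 25439/4527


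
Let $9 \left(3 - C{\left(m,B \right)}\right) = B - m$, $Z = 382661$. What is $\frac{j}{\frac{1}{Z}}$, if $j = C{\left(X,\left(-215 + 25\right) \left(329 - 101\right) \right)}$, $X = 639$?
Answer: $\frac{5610575582}{3} \approx 1.8702 \cdot 10^{9}$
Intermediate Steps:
$C{\left(m,B \right)} = 3 - \frac{B}{9} + \frac{m}{9}$ ($C{\left(m,B \right)} = 3 - \frac{B - m}{9} = 3 - \left(- \frac{m}{9} + \frac{B}{9}\right) = 3 - \frac{B}{9} + \frac{m}{9}$)
$j = \frac{14662}{3}$ ($j = 3 - \frac{\left(-215 + 25\right) \left(329 - 101\right)}{9} + \frac{1}{9} \cdot 639 = 3 - \frac{\left(-190\right) 228}{9} + 71 = 3 - - \frac{14440}{3} + 71 = 3 + \frac{14440}{3} + 71 = \frac{14662}{3} \approx 4887.3$)
$\frac{j}{\frac{1}{Z}} = \frac{14662}{3 \cdot \frac{1}{382661}} = \frac{14662 \frac{1}{\frac{1}{382661}}}{3} = \frac{14662}{3} \cdot 382661 = \frac{5610575582}{3}$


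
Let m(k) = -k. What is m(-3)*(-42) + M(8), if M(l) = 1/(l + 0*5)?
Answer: -1007/8 ≈ -125.88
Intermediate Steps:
M(l) = 1/l (M(l) = 1/(l + 0) = 1/l)
m(-3)*(-42) + M(8) = -1*(-3)*(-42) + 1/8 = 3*(-42) + ⅛ = -126 + ⅛ = -1007/8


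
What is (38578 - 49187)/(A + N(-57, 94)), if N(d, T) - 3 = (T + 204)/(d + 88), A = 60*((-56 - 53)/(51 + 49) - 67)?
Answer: 1644395/631282 ≈ 2.6049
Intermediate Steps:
A = -20427/5 (A = 60*(-109/100 - 67) = 60*(-6809/100) = -20427/5 ≈ -4085.4)
N(d, T) = 3 + (204 + T)/(88 + d) (N(d, T) = 3 + (T + 204)/(d + 88) = 3 + (204 + T)/(88 + d))
(38578 - 49187)/(A + N(-57, 94)) = (38578 - 49187)/(-20427/5 + (468 + 94 + 3*(-57))/(88 - 57)) = -10609/(-20427/5 + (468 + 94 - 171)/31) = -10609/(-20427/5 + (1/31)*391) = -10609/(-20427/5 + 391/31) = -10609/(-631282/155) = -10609*(-155/631282) = 1644395/631282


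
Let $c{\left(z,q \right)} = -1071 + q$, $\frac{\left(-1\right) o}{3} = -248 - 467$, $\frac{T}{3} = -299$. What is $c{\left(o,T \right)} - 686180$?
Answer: $-688148$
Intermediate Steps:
$T = -897$ ($T = 3 \left(-299\right) = -897$)
$o = 2145$ ($o = - 3 \left(-248 - 467\right) = \left(-3\right) \left(-715\right) = 2145$)
$c{\left(o,T \right)} - 686180 = \left(-1071 - 897\right) - 686180 = -1968 - 686180 = -688148$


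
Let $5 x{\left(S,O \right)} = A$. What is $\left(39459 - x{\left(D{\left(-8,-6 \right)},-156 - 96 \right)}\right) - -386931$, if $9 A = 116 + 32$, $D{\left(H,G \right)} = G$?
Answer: $\frac{19187402}{45} \approx 4.2639 \cdot 10^{5}$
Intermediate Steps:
$A = \frac{148}{9}$ ($A = \frac{116 + 32}{9} = \frac{1}{9} \cdot 148 = \frac{148}{9} \approx 16.444$)
$x{\left(S,O \right)} = \frac{148}{45}$ ($x{\left(S,O \right)} = \frac{1}{5} \cdot \frac{148}{9} = \frac{148}{45}$)
$\left(39459 - x{\left(D{\left(-8,-6 \right)},-156 - 96 \right)}\right) - -386931 = \left(39459 - \frac{148}{45}\right) - -386931 = \left(39459 - \frac{148}{45}\right) + 386931 = \frac{1775507}{45} + 386931 = \frac{19187402}{45}$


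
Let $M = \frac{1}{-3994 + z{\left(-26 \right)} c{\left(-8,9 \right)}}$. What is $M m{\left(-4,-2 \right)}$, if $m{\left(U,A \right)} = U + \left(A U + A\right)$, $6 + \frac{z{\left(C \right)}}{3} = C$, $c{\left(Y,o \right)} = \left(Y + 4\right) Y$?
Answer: $- \frac{1}{3533} \approx -0.00028305$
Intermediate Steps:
$c{\left(Y,o \right)} = Y \left(4 + Y\right)$ ($c{\left(Y,o \right)} = \left(4 + Y\right) Y = Y \left(4 + Y\right)$)
$z{\left(C \right)} = -18 + 3 C$
$m{\left(U,A \right)} = A + U + A U$ ($m{\left(U,A \right)} = U + \left(A + A U\right) = A + U + A U$)
$M = - \frac{1}{7066}$ ($M = \frac{1}{-3994 + \left(-18 + 3 \left(-26\right)\right) \left(- 8 \left(4 - 8\right)\right)} = \frac{1}{-3994 + \left(-18 - 78\right) \left(\left(-8\right) \left(-4\right)\right)} = \frac{1}{-3994 - 3072} = \frac{1}{-7066} = - \frac{1}{7066} \approx -0.00014152$)
$M m{\left(-4,-2 \right)} = - \frac{-2 - 4 - -8}{7066} = - \frac{-2 - 4 + 8}{7066} = \left(- \frac{1}{7066}\right) 2 = - \frac{1}{3533}$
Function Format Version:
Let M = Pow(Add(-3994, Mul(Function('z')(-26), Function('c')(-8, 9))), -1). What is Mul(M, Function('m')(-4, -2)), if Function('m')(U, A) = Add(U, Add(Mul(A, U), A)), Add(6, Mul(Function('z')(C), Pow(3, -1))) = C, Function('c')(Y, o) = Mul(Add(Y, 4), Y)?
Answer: Rational(-1, 3533) ≈ -0.00028305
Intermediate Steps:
Function('c')(Y, o) = Mul(Y, Add(4, Y)) (Function('c')(Y, o) = Mul(Add(4, Y), Y) = Mul(Y, Add(4, Y)))
Function('z')(C) = Add(-18, Mul(3, C))
Function('m')(U, A) = Add(A, U, Mul(A, U)) (Function('m')(U, A) = Add(U, Add(A, Mul(A, U))) = Add(A, U, Mul(A, U)))
M = Rational(-1, 7066) (M = Pow(Add(-3994, Mul(Add(-18, Mul(3, -26)), Mul(-8, Add(4, -8)))), -1) = Pow(Add(-3994, Mul(Add(-18, -78), Mul(-8, -4))), -1) = Pow(Add(-3994, Mul(-96, 32)), -1) = Pow(Add(-3994, -3072), -1) = Pow(-7066, -1) = Rational(-1, 7066) ≈ -0.00014152)
Mul(M, Function('m')(-4, -2)) = Mul(Rational(-1, 7066), Add(-2, -4, Mul(-2, -4))) = Mul(Rational(-1, 7066), Add(-2, -4, 8)) = Mul(Rational(-1, 7066), 2) = Rational(-1, 3533)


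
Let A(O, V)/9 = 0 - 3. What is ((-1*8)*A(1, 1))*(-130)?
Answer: -28080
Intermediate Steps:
A(O, V) = -27 (A(O, V) = 9*(0 - 3) = 9*(-3) = -27)
((-1*8)*A(1, 1))*(-130) = (-1*8*(-27))*(-130) = -8*(-27)*(-130) = 216*(-130) = -28080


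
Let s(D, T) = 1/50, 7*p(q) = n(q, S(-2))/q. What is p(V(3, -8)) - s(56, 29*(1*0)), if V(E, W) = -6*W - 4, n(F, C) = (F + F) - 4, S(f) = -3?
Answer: 139/550 ≈ 0.25273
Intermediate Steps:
n(F, C) = -4 + 2*F (n(F, C) = 2*F - 4 = -4 + 2*F)
V(E, W) = -4 - 6*W
p(q) = (-4 + 2*q)/(7*q) (p(q) = ((-4 + 2*q)/q)/7 = (-4 + 2*q)/(7*q))
s(D, T) = 1/50
p(V(3, -8)) - s(56, 29*(1*0)) = 2*(-2 + (-4 - 6*(-8)))/(7*(-4 - 6*(-8))) - 1*1/50 = 2*(-2 + (-4 + 48))/(7*(-4 + 48)) - 1/50 = (2/7)*(-2 + 44)/44 - 1/50 = (2/7)*(1/44)*42 - 1/50 = 3/11 - 1/50 = 139/550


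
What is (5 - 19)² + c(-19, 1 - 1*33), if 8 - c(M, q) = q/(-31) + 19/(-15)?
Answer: 94969/465 ≈ 204.23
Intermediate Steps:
c(M, q) = 139/15 + q/31 (c(M, q) = 8 - (q/(-31) + 19/(-15)) = 8 - (q*(-1/31) + 19*(-1/15)) = 8 - (-q/31 - 19/15) = 8 - (-19/15 - q/31) = 8 + (19/15 + q/31) = 139/15 + q/31)
(5 - 19)² + c(-19, 1 - 1*33) = (5 - 19)² + (139/15 + (1 - 1*33)/31) = (-14)² + (139/15 + (1 - 33)/31) = 196 + (139/15 + (1/31)*(-32)) = 196 + (139/15 - 32/31) = 196 + 3829/465 = 94969/465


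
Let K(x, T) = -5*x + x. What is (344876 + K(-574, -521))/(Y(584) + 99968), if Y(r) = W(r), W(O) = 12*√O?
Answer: 271141332/78074351 - 260379*√146/312297404 ≈ 3.4628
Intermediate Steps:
Y(r) = 12*√r
K(x, T) = -4*x
(344876 + K(-574, -521))/(Y(584) + 99968) = (344876 - 4*(-574))/(12*√584 + 99968) = (344876 + 2296)/(12*(2*√146) + 99968) = 347172/(24*√146 + 99968) = 347172/(99968 + 24*√146)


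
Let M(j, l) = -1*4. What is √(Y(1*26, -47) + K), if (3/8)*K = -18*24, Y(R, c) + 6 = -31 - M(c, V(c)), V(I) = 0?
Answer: I*√1185 ≈ 34.424*I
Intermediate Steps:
M(j, l) = -4
Y(R, c) = -33 (Y(R, c) = -6 + (-31 - 1*(-4)) = -6 + (-31 + 4) = -6 - 27 = -33)
K = -1152 (K = 8*(-18*24)/3 = (8/3)*(-432) = -1152)
√(Y(1*26, -47) + K) = √(-33 - 1152) = √(-1185) = I*√1185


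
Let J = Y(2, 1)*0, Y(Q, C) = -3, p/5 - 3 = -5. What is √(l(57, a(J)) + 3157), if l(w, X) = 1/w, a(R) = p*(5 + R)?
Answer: 5*√410286/57 ≈ 56.187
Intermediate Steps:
p = -10 (p = 15 + 5*(-5) = 15 - 25 = -10)
J = 0 (J = -3*0 = 0)
a(R) = -50 - 10*R (a(R) = -10*(5 + R) = -50 - 10*R)
√(l(57, a(J)) + 3157) = √(1/57 + 3157) = √(179950/57) = 5*√410286/57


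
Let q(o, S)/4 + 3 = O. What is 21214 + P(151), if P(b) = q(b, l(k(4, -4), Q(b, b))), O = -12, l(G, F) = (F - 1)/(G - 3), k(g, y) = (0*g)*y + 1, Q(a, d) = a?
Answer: 21154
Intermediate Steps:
k(g, y) = 1 (k(g, y) = 0*y + 1 = 0 + 1 = 1)
l(G, F) = (-1 + F)/(-3 + G)
q(o, S) = -60 (q(o, S) = -12 + 4*(-12) = -12 - 48 = -60)
P(b) = -60
21214 + P(151) = 21214 - 60 = 21154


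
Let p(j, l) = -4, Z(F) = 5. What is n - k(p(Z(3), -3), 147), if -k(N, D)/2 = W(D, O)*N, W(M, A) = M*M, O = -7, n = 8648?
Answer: -164224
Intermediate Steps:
W(M, A) = M**2
k(N, D) = -2*N*D**2 (k(N, D) = -2*D**2*N = -2*N*D**2)
n - k(p(Z(3), -3), 147) = 8648 - (-2)*(-4)*147**2 = 8648 - (-2)*(-4)*21609 = 8648 - 1*172872 = 8648 - 172872 = -164224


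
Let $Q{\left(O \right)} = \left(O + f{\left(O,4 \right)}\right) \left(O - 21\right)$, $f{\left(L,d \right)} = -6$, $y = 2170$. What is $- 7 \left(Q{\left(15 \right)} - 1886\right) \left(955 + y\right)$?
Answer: $42437500$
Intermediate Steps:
$Q{\left(O \right)} = \left(-21 + O\right) \left(-6 + O\right)$ ($Q{\left(O \right)} = \left(O - 6\right) \left(O - 21\right) = \left(-6 + O\right) \left(-21 + O\right) = \left(-21 + O\right) \left(-6 + O\right)$)
$- 7 \left(Q{\left(15 \right)} - 1886\right) \left(955 + y\right) = - 7 \left(\left(126 + 15^{2} - 405\right) - 1886\right) \left(955 + 2170\right) = - 7 \left(\left(126 + 225 - 405\right) - 1886\right) 3125 = - 7 \left(-54 - 1886\right) 3125 = - 7 \left(\left(-1940\right) 3125\right) = \left(-7\right) \left(-6062500\right) = 42437500$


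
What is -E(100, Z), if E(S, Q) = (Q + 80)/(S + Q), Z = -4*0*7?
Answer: -⅘ ≈ -0.80000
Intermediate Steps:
Z = 0 (Z = 0*7 = 0)
E(S, Q) = (80 + Q)/(Q + S)
-E(100, Z) = -(80 + 0)/(0 + 100) = -80/100 = -1*⅘ = -⅘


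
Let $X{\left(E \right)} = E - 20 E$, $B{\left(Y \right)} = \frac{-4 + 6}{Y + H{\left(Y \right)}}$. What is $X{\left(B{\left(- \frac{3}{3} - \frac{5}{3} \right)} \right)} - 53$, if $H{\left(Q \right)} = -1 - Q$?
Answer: $-15$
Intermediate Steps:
$B{\left(Y \right)} = -2$ ($B{\left(Y \right)} = \frac{-4 + 6}{Y - \left(1 + Y\right)} = \frac{2}{-1} = 2 \left(-1\right) = -2$)
$X{\left(E \right)} = - 19 E$
$X{\left(B{\left(- \frac{3}{3} - \frac{5}{3} \right)} \right)} - 53 = \left(-19\right) \left(-2\right) - 53 = 38 - 53 = -15$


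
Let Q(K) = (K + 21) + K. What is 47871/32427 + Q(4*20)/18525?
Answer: 33062206/22248525 ≈ 1.4860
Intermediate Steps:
Q(K) = 21 + 2*K (Q(K) = (21 + K) + K = 21 + 2*K)
47871/32427 + Q(4*20)/18525 = 47871/32427 + (21 + 2*(4*20))/18525 = 47871*(1/32427) + (21 + 2*80)*(1/18525) = 1773/1201 + (21 + 160)*(1/18525) = 1773/1201 + 181*(1/18525) = 1773/1201 + 181/18525 = 33062206/22248525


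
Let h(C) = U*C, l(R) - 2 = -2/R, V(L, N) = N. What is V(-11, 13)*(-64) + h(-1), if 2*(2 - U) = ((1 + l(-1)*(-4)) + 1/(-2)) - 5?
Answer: -3377/4 ≈ -844.25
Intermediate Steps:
l(R) = 2 - 2/R
U = 49/4 (U = 2 - (((1 + (2 - 2/(-1))*(-4)) + 1/(-2)) - 5)/2 = 2 - (((1 + (2 - 2*(-1))*(-4)) - 1/2) - 5)/2 = 2 - (((1 + (2 + 2)*(-4)) - 1/2) - 5)/2 = 2 - (((1 + 4*(-4)) - 1/2) - 5)/2 = 2 - (((1 - 16) - 1/2) - 5)/2 = 2 - ((-15 - 1/2) - 5)/2 = 2 - (-31/2 - 5)/2 = 2 - 1/2*(-41/2) = 2 + 41/4 = 49/4 ≈ 12.250)
h(C) = 49*C/4
V(-11, 13)*(-64) + h(-1) = 13*(-64) + (49/4)*(-1) = -832 - 49/4 = -3377/4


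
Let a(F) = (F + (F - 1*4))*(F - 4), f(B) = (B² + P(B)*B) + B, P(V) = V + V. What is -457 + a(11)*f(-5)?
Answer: 8363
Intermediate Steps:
P(V) = 2*V
f(B) = B + 3*B² (f(B) = (B² + (2*B)*B) + B = (B² + 2*B²) + B = 3*B² + B = B + 3*B²)
a(F) = (-4 + F)*(-4 + 2*F) (a(F) = (F + (F - 4))*(-4 + F) = (F + (-4 + F))*(-4 + F) = (-4 + 2*F)*(-4 + F) = (-4 + F)*(-4 + 2*F))
-457 + a(11)*f(-5) = -457 + (16 - 12*11 + 2*11²)*(-5*(1 + 3*(-5))) = -457 + (16 - 132 + 2*121)*(-5*(1 - 15)) = -457 + (16 - 132 + 242)*(-5*(-14)) = -457 + 126*70 = -457 + 8820 = 8363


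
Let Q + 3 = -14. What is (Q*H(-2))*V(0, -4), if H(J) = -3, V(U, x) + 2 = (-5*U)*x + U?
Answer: -102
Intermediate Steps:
V(U, x) = -2 + U - 5*U*x (V(U, x) = -2 + ((-5*U)*x + U) = -2 + (-5*U*x + U) = -2 + (U - 5*U*x) = -2 + U - 5*U*x)
Q = -17 (Q = -3 - 14 = -17)
(Q*H(-2))*V(0, -4) = (-17*(-3))*(-2 + 0 - 5*0*(-4)) = 51*(-2 + 0 + 0) = 51*(-2) = -102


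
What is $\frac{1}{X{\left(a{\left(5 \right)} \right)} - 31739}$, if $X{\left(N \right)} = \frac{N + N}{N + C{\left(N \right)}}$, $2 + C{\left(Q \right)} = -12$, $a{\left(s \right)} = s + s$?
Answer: $- \frac{1}{31744} \approx -3.1502 \cdot 10^{-5}$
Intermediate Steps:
$a{\left(s \right)} = 2 s$
$C{\left(Q \right)} = -14$ ($C{\left(Q \right)} = -2 - 12 = -14$)
$X{\left(N \right)} = \frac{2 N}{-14 + N}$ ($X{\left(N \right)} = \frac{N + N}{N - 14} = \frac{2 N}{-14 + N}$)
$\frac{1}{X{\left(a{\left(5 \right)} \right)} - 31739} = \frac{1}{\frac{2 \cdot 2 \cdot 5}{-14 + 2 \cdot 5} - 31739} = \frac{1}{2 \cdot 10 \frac{1}{-14 + 10} - 31739} = \frac{1}{2 \cdot 10 \frac{1}{-4} - 31739} = \frac{1}{2 \cdot 10 \left(- \frac{1}{4}\right) - 31739} = \frac{1}{-5 - 31739} = \frac{1}{-31744} = - \frac{1}{31744}$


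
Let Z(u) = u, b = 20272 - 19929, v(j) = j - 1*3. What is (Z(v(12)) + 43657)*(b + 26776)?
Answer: 1184178254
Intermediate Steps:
v(j) = -3 + j (v(j) = j - 3 = -3 + j)
b = 343
(Z(v(12)) + 43657)*(b + 26776) = ((-3 + 12) + 43657)*(343 + 26776) = (9 + 43657)*27119 = 43666*27119 = 1184178254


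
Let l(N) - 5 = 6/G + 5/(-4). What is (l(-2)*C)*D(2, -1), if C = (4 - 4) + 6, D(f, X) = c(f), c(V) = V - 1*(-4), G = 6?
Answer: 171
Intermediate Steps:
c(V) = 4 + V (c(V) = V + 4 = 4 + V)
D(f, X) = 4 + f
l(N) = 19/4 (l(N) = 5 + (6/6 + 5/(-4)) = 5 + (6*(⅙) + 5*(-¼)) = 5 + (1 - 5/4) = 5 - ¼ = 19/4)
C = 6 (C = 0 + 6 = 6)
(l(-2)*C)*D(2, -1) = ((19/4)*6)*(4 + 2) = (57/2)*6 = 171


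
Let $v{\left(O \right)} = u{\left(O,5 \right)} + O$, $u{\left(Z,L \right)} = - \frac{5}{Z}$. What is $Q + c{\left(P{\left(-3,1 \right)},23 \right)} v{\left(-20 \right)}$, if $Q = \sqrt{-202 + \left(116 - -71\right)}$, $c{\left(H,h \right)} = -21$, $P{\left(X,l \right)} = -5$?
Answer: $\frac{1659}{4} + i \sqrt{15} \approx 414.75 + 3.873 i$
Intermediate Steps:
$v{\left(O \right)} = O - \frac{5}{O}$ ($v{\left(O \right)} = - \frac{5}{O} + O = O - \frac{5}{O}$)
$Q = i \sqrt{15}$ ($Q = \sqrt{-202 + \left(116 + 71\right)} = \sqrt{-202 + 187} = \sqrt{-15} = i \sqrt{15} \approx 3.873 i$)
$Q + c{\left(P{\left(-3,1 \right)},23 \right)} v{\left(-20 \right)} = i \sqrt{15} - 21 \left(-20 - \frac{5}{-20}\right) = i \sqrt{15} - 21 \left(-20 - - \frac{1}{4}\right) = i \sqrt{15} - 21 \left(-20 + \frac{1}{4}\right) = i \sqrt{15} - - \frac{1659}{4} = i \sqrt{15} + \frac{1659}{4} = \frac{1659}{4} + i \sqrt{15}$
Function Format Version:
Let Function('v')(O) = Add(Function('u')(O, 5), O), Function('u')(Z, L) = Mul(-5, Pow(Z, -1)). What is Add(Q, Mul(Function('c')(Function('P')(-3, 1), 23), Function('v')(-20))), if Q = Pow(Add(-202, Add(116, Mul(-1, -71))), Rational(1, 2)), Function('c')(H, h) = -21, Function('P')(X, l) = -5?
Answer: Add(Rational(1659, 4), Mul(I, Pow(15, Rational(1, 2)))) ≈ Add(414.75, Mul(3.8730, I))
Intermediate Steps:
Function('v')(O) = Add(O, Mul(-5, Pow(O, -1))) (Function('v')(O) = Add(Mul(-5, Pow(O, -1)), O) = Add(O, Mul(-5, Pow(O, -1))))
Q = Mul(I, Pow(15, Rational(1, 2))) (Q = Pow(Add(-202, Add(116, 71)), Rational(1, 2)) = Pow(Add(-202, 187), Rational(1, 2)) = Pow(-15, Rational(1, 2)) = Mul(I, Pow(15, Rational(1, 2))) ≈ Mul(3.8730, I))
Add(Q, Mul(Function('c')(Function('P')(-3, 1), 23), Function('v')(-20))) = Add(Mul(I, Pow(15, Rational(1, 2))), Mul(-21, Add(-20, Mul(-5, Pow(-20, -1))))) = Add(Mul(I, Pow(15, Rational(1, 2))), Mul(-21, Add(-20, Mul(-5, Rational(-1, 20))))) = Add(Mul(I, Pow(15, Rational(1, 2))), Mul(-21, Add(-20, Rational(1, 4)))) = Add(Mul(I, Pow(15, Rational(1, 2))), Mul(-21, Rational(-79, 4))) = Add(Mul(I, Pow(15, Rational(1, 2))), Rational(1659, 4)) = Add(Rational(1659, 4), Mul(I, Pow(15, Rational(1, 2))))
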